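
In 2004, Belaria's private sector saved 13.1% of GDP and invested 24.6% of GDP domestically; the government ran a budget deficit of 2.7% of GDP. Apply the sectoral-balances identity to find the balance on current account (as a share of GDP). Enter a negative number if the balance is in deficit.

By the sectoral-balances identity, CA = (S_private - I) + (T - G).
Private balance = 13.1 - 24.6 = -11.5
Government balance (T - G) = -2.7
CA = -11.5 + (-2.7) = -14.2

-14.2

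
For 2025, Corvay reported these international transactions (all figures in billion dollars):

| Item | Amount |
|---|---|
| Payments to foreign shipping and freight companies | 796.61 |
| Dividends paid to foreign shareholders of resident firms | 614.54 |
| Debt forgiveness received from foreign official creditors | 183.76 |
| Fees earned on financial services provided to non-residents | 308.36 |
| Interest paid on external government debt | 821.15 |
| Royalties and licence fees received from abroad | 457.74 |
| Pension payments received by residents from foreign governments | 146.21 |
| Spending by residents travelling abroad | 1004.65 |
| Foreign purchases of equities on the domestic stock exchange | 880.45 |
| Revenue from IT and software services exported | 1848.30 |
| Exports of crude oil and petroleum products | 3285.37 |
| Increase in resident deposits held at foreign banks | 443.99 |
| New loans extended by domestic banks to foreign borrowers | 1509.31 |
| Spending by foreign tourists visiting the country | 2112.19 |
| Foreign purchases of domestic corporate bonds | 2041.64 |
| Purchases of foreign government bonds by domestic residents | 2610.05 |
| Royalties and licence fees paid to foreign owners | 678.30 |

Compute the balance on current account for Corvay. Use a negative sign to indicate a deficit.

4242.92

Goods: 3285.37
Services: -796.61 + 2112.19 + 1848.30 + 457.74 - 1004.65 + 308.36 - 678.30 = 2247.03
Primary income: -614.54 - 821.15 = -1435.69
Secondary income: 146.21
Current account = 3285.37 + 2247.03 + (-1435.69) + 146.21 = 4242.92
(Excluded from the current account — capital account: debt forgiveness received from foreign official creditors 183.76; financial account: foreign purchases of equities on the domestic stock exchange 880.45, increase in resident deposits held at foreign banks 443.99, new loans extended by domestic banks to foreign borrowers 1509.31, foreign purchases of domestic corporate bonds 2041.64, purchases of foreign government bonds by domestic residents 2610.05.)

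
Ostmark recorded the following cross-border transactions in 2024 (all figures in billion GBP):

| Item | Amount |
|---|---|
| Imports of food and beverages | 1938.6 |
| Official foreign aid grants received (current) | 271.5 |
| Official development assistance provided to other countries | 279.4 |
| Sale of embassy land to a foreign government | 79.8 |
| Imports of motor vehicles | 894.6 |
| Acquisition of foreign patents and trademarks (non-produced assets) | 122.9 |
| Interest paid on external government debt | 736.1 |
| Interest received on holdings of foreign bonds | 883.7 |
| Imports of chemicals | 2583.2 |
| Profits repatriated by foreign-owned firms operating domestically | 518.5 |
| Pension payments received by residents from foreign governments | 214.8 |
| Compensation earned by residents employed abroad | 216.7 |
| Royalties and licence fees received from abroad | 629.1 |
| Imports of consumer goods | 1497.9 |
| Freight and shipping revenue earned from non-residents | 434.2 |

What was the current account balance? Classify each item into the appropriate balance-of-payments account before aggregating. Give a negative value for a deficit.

-5798.3

Goods: -894.6 - 1497.9 - 1938.6 - 2583.2 = -6914.3
Services: 629.1 + 434.2 = 1063.3
Primary income: -518.5 + 216.7 + 883.7 - 736.1 = -154.2
Secondary income: -279.4 + 214.8 + 271.5 = 206.9
Current account = (-6914.3) + 1063.3 + (-154.2) + 206.9 = -5798.3
(Excluded from the current account — capital account: sale of embassy land to a foreign government 79.8, acquisition of foreign patents and trademarks (non-produced assets) 122.9.)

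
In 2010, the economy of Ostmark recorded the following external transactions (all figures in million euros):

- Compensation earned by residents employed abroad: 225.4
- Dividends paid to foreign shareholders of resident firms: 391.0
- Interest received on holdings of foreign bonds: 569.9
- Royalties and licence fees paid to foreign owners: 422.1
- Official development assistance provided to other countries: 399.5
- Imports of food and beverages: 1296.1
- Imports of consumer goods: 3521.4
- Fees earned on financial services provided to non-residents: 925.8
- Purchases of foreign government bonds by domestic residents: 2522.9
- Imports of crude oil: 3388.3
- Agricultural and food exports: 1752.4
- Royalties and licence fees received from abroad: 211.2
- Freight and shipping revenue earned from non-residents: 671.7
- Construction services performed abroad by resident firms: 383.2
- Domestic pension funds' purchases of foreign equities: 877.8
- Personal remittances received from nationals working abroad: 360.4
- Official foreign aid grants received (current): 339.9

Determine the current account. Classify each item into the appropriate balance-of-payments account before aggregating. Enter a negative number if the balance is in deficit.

Goods: -3521.4 + 1752.4 - 1296.1 - 3388.3 = -6453.4
Services: -422.1 + 383.2 + 211.2 + 925.8 + 671.7 = 1769.8
Primary income: 569.9 - 391.0 + 225.4 = 404.3
Secondary income: 339.9 + 360.4 - 399.5 = 300.8
Current account = (-6453.4) + 1769.8 + 404.3 + 300.8 = -3978.5
(Excluded from the current account — financial account: purchases of foreign government bonds by domestic residents 2522.9, domestic pension funds' purchases of foreign equities 877.8.)

-3978.5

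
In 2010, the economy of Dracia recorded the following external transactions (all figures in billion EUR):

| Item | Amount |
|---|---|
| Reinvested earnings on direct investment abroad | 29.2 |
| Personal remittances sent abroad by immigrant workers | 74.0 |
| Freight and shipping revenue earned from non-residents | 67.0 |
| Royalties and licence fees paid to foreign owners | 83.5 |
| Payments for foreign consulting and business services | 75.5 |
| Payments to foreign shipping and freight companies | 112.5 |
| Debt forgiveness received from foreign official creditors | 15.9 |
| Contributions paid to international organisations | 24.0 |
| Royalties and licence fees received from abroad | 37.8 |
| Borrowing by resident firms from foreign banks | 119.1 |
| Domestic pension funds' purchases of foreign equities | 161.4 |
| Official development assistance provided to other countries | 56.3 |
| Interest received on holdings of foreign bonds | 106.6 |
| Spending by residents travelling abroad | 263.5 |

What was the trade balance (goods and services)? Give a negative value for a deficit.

-430.2

Services: -75.5 + 37.8 + 67.0 - 112.5 - 263.5 - 83.5 = -430.2
Trade balance = 0.0 + (-430.2) = -430.2
(Excluded from the trade balance — primary income: reinvested earnings on direct investment abroad 29.2, interest received on holdings of foreign bonds 106.6; secondary income: personal remittances sent abroad by immigrant workers 74.0, contributions paid to international organisations 24.0, official development assistance provided to other countries 56.3; capital account: debt forgiveness received from foreign official creditors 15.9; financial account: borrowing by resident firms from foreign banks 119.1, domestic pension funds' purchases of foreign equities 161.4.)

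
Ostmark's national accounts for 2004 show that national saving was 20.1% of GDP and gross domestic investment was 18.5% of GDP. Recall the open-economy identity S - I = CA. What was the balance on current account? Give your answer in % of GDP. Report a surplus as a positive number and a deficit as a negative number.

CA = S - I = 20.1 - 18.5 = 1.6

1.6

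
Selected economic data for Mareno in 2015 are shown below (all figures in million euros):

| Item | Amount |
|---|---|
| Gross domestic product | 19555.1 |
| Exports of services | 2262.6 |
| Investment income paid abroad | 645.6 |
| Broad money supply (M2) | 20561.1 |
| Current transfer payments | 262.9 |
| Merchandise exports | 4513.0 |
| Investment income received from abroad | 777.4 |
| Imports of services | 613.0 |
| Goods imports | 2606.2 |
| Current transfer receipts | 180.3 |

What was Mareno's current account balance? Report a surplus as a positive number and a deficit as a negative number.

3605.6

Goods balance = 4513.0 - 2606.2 = 1906.8
Services balance = 2262.6 - 613.0 = 1649.6
Trade balance (goods + services) = 1906.8 + 1649.6 = 3556.4
Net primary income = 777.4 - 645.6 = 131.8
Net secondary income = 180.3 - 262.9 = -82.6
Current account = 3556.4 + 131.8 + (-82.6) = 3605.6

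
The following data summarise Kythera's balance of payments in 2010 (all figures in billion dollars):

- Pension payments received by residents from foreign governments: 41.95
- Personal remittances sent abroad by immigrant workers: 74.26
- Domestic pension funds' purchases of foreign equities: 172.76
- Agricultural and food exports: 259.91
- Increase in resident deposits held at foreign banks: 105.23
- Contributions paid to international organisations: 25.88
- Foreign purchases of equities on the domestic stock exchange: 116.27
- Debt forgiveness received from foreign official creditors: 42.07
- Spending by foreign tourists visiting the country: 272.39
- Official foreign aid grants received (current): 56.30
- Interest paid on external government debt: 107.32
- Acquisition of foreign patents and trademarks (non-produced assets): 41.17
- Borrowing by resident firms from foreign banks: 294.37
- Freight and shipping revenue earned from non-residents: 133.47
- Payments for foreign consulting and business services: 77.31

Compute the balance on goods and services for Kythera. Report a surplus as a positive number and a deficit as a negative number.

Goods: 259.91
Services: 133.47 - 77.31 + 272.39 = 328.55
Trade balance = 259.91 + 328.55 = 588.46
(Excluded from the trade balance — secondary income: pension payments received by residents from foreign governments 41.95, personal remittances sent abroad by immigrant workers 74.26, contributions paid to international organisations 25.88, official foreign aid grants received (current) 56.30; financial account: domestic pension funds' purchases of foreign equities 172.76, increase in resident deposits held at foreign banks 105.23, foreign purchases of equities on the domestic stock exchange 116.27, borrowing by resident firms from foreign banks 294.37; capital account: debt forgiveness received from foreign official creditors 42.07, acquisition of foreign patents and trademarks (non-produced assets) 41.17; primary income: interest paid on external government debt 107.32.)

588.46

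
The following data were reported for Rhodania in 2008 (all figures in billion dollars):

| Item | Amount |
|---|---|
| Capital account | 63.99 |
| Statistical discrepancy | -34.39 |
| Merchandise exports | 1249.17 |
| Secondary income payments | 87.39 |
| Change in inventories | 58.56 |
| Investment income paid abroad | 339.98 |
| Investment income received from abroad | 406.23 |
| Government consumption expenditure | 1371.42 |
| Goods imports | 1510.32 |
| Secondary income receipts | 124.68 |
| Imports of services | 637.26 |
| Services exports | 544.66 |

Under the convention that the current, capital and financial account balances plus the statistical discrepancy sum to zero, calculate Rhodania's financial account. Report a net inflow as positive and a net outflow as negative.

Goods balance = 1249.17 - 1510.32 = -261.15
Services balance = 544.66 - 637.26 = -92.60
Trade balance (goods + services) = -261.15 + (-92.60) = -353.75
Net primary income = 406.23 - 339.98 = 66.25
Net secondary income = 124.68 - 87.39 = 37.29
Current account = -353.75 + 66.25 + 37.29 = -250.21
Financial account = -(-250.21 + 63.99 + (-34.39)) = 220.61

220.61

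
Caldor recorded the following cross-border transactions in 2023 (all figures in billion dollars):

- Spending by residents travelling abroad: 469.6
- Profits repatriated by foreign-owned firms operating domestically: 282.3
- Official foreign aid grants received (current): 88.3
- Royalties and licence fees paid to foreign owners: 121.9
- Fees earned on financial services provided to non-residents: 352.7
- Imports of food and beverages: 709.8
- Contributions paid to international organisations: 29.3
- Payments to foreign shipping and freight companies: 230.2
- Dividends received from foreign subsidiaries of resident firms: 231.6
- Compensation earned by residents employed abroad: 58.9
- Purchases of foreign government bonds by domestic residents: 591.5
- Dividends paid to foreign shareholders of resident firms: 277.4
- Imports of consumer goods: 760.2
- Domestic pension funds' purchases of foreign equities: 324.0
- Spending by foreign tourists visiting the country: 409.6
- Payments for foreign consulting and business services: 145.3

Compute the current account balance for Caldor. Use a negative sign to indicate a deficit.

-1884.9

Goods: -760.2 - 709.8 = -1470.0
Services: 352.7 - 230.2 - 145.3 + 409.6 - 121.9 - 469.6 = -204.7
Primary income: 231.6 + 58.9 - 282.3 - 277.4 = -269.2
Secondary income: 88.3 - 29.3 = 59.0
Current account = (-1470.0) + (-204.7) + (-269.2) + 59.0 = -1884.9
(Excluded from the current account — financial account: purchases of foreign government bonds by domestic residents 591.5, domestic pension funds' purchases of foreign equities 324.0.)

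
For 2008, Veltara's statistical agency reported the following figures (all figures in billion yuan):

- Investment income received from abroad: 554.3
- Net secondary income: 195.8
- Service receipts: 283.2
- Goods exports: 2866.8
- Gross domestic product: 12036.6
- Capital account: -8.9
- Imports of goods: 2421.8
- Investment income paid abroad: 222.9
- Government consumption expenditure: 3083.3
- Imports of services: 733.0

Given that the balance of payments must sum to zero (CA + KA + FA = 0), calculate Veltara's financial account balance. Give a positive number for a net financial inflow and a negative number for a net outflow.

Goods balance = 2866.8 - 2421.8 = 445.0
Services balance = 283.2 - 733.0 = -449.8
Trade balance (goods + services) = 445.0 + (-449.8) = -4.8
Net primary income = 554.3 - 222.9 = 331.4
Net secondary income = 195.8
Current account = -4.8 + 331.4 + 195.8 = 522.4
Financial account = -(522.4 + (-8.9)) = -513.5

-513.5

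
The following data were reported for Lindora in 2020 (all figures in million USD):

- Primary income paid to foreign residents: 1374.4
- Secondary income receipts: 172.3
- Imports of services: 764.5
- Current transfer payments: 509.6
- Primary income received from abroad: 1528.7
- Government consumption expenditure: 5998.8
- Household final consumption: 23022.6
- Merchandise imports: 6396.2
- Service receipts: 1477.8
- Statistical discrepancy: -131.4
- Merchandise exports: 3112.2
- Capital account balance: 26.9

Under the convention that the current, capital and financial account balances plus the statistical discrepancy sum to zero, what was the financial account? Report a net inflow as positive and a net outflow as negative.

Goods balance = 3112.2 - 6396.2 = -3284.0
Services balance = 1477.8 - 764.5 = 713.3
Trade balance (goods + services) = -3284.0 + 713.3 = -2570.7
Net primary income = 1528.7 - 1374.4 = 154.3
Net secondary income = 172.3 - 509.6 = -337.3
Current account = -2570.7 + 154.3 + (-337.3) = -2753.7
Financial account = -(-2753.7 + 26.9 + (-131.4)) = 2858.2

2858.2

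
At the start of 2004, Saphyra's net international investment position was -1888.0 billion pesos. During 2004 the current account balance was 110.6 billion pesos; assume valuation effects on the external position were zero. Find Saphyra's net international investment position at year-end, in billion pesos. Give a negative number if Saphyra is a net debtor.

With no valuation effects, change in NIIP = current account = 110.6
End-of-year NIIP = -1888.0 + 110.6 = -1777.4

-1777.4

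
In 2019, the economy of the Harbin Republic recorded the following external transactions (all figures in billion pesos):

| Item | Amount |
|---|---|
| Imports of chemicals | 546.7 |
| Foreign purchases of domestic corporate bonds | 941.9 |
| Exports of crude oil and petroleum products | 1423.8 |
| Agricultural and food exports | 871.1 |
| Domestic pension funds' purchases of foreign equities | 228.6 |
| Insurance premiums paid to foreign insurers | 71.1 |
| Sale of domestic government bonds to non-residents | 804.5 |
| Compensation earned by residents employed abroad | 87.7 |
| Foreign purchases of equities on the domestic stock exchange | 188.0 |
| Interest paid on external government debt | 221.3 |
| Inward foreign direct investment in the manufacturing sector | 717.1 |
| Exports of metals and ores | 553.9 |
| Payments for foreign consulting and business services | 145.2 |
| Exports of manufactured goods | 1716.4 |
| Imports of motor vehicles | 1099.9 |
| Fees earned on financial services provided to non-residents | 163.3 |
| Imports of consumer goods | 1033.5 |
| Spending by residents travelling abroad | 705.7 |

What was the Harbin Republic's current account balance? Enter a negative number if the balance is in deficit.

Goods: -1099.9 + 871.1 + 1716.4 - 546.7 + 1423.8 + 553.9 - 1033.5 = 1885.1
Services: -71.1 + 163.3 - 145.2 - 705.7 = -758.7
Primary income: 87.7 - 221.3 = -133.6
Current account = 1885.1 + (-758.7) + (-133.6) = 992.8
(Excluded from the current account — financial account: foreign purchases of domestic corporate bonds 941.9, domestic pension funds' purchases of foreign equities 228.6, sale of domestic government bonds to non-residents 804.5, foreign purchases of equities on the domestic stock exchange 188.0, inward foreign direct investment in the manufacturing sector 717.1.)

992.8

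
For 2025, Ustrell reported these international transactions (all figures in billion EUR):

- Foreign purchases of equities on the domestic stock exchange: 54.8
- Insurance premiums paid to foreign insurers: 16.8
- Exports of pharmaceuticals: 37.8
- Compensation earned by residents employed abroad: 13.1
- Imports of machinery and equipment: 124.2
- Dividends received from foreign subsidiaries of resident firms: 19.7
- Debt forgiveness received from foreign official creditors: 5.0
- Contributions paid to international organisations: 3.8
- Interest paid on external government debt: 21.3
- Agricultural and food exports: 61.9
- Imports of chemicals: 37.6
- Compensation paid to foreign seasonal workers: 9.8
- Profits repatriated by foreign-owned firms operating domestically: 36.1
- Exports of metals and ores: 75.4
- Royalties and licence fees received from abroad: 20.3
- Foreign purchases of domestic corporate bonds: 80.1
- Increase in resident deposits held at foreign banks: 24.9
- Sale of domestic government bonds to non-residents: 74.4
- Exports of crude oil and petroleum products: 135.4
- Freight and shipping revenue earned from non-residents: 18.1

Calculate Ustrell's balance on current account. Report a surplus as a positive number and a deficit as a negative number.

132.1

Goods: -124.2 + 37.8 + 75.4 - 37.6 + 61.9 + 135.4 = 148.7
Services: -16.8 + 20.3 + 18.1 = 21.6
Primary income: -36.1 + 19.7 - 9.8 - 21.3 + 13.1 = -34.4
Secondary income: -3.8
Current account = 148.7 + 21.6 + (-34.4) + (-3.8) = 132.1
(Excluded from the current account — financial account: foreign purchases of equities on the domestic stock exchange 54.8, foreign purchases of domestic corporate bonds 80.1, increase in resident deposits held at foreign banks 24.9, sale of domestic government bonds to non-residents 74.4; capital account: debt forgiveness received from foreign official creditors 5.0.)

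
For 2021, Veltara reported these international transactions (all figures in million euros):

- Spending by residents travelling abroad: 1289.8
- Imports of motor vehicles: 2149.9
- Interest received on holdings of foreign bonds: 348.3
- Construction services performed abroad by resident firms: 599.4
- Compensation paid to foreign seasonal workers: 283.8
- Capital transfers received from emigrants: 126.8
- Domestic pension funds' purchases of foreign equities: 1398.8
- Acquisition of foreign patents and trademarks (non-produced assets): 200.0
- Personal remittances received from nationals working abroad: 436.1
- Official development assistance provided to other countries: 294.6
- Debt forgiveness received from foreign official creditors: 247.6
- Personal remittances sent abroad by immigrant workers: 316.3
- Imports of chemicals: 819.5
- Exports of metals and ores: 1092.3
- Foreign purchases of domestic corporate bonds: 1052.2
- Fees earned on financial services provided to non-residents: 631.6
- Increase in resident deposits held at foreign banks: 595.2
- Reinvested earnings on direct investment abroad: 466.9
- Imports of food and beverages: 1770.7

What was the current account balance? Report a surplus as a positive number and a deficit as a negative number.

-3350.0

Goods: -819.5 - 2149.9 + 1092.3 - 1770.7 = -3647.8
Services: -1289.8 + 599.4 + 631.6 = -58.8
Primary income: -283.8 + 348.3 + 466.9 = 531.4
Secondary income: -294.6 - 316.3 + 436.1 = -174.8
Current account = (-3647.8) + (-58.8) + 531.4 + (-174.8) = -3350.0
(Excluded from the current account — capital account: capital transfers received from emigrants 126.8, acquisition of foreign patents and trademarks (non-produced assets) 200.0, debt forgiveness received from foreign official creditors 247.6; financial account: domestic pension funds' purchases of foreign equities 1398.8, foreign purchases of domestic corporate bonds 1052.2, increase in resident deposits held at foreign banks 595.2.)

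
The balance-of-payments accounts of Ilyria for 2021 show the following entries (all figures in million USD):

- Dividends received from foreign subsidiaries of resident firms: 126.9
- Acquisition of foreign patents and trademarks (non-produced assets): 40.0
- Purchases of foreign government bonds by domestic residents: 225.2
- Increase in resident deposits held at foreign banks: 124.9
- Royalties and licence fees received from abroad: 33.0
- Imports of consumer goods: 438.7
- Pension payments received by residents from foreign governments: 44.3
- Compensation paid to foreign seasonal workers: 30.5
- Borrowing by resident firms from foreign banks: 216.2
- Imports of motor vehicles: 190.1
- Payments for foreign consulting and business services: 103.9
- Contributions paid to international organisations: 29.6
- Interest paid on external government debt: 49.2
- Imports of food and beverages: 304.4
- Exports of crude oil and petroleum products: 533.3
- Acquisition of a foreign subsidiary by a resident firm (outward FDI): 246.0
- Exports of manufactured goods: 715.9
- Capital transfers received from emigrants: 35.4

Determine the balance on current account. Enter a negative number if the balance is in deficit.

307.0

Goods: 533.3 - 438.7 - 304.4 + 715.9 - 190.1 = 316.0
Services: -103.9 + 33.0 = -70.9
Primary income: 126.9 - 30.5 - 49.2 = 47.2
Secondary income: -29.6 + 44.3 = 14.7
Current account = 316.0 + (-70.9) + 47.2 + 14.7 = 307.0
(Excluded from the current account — capital account: acquisition of foreign patents and trademarks (non-produced assets) 40.0, capital transfers received from emigrants 35.4; financial account: purchases of foreign government bonds by domestic residents 225.2, increase in resident deposits held at foreign banks 124.9, borrowing by resident firms from foreign banks 216.2, acquisition of a foreign subsidiary by a resident firm (outward FDI) 246.0.)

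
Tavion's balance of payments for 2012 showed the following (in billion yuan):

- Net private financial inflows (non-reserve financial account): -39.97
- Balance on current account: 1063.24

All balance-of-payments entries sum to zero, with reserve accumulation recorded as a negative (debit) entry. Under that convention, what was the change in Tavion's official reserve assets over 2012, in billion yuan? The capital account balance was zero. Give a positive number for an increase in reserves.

1023.27

Official reserve transactions balance = -(1063.24 + (-39.97)) = -1023.27
An accumulation of reserves is recorded as a debit (negative entry), so the change in the stock of reserves is the negative of that balance.
Change in official reserves = -(-1023.27) = 1023.27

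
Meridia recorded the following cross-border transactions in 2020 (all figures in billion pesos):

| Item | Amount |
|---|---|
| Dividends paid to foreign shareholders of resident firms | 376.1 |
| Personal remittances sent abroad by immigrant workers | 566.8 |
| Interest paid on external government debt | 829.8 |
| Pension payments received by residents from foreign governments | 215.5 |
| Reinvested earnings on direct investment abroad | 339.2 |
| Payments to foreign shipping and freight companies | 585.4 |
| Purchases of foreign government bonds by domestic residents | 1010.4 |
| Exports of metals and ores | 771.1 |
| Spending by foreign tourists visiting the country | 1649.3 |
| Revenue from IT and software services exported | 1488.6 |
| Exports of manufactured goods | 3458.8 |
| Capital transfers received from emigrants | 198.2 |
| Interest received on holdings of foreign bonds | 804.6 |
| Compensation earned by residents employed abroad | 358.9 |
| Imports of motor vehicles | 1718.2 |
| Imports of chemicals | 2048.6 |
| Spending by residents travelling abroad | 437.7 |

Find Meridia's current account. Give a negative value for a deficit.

2523.4

Goods: -2048.6 + 3458.8 + 771.1 - 1718.2 = 463.1
Services: 1649.3 - 585.4 + 1488.6 - 437.7 = 2114.8
Primary income: -376.1 + 804.6 - 829.8 + 339.2 + 358.9 = 296.8
Secondary income: -566.8 + 215.5 = -351.3
Current account = 463.1 + 2114.8 + 296.8 + (-351.3) = 2523.4
(Excluded from the current account — financial account: purchases of foreign government bonds by domestic residents 1010.4; capital account: capital transfers received from emigrants 198.2.)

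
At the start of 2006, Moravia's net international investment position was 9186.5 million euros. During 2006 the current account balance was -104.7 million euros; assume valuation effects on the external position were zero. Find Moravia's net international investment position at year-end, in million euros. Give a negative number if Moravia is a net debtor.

9081.8

With no valuation effects, change in NIIP = current account = -104.7
End-of-year NIIP = 9186.5 + (-104.7) = 9081.8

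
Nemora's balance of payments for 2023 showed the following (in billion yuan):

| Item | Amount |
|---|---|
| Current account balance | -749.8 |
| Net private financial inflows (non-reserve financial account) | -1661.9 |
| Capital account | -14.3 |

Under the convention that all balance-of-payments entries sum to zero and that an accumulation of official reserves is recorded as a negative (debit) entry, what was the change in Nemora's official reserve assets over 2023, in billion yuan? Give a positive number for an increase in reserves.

-2426.0

Official reserve transactions balance = -((-749.8) + (-14.3) + (-1661.9)) = 2426.0
An accumulation of reserves is recorded as a debit (negative entry), so the change in the stock of reserves is the negative of that balance.
Change in official reserves = -(2426.0) = -2426.0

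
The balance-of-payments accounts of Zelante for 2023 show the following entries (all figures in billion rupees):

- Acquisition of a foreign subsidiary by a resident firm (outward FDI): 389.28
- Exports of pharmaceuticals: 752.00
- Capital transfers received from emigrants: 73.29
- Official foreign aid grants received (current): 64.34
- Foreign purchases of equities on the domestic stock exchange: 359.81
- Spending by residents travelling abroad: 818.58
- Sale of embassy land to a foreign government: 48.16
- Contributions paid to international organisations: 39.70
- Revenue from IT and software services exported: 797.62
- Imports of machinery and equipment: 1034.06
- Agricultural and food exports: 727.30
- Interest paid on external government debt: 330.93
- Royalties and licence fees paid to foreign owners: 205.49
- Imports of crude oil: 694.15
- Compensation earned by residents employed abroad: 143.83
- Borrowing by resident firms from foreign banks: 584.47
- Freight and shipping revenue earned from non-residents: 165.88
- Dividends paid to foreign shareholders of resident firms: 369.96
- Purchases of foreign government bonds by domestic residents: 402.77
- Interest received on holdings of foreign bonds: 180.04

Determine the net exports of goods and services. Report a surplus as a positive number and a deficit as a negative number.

Goods: -1034.06 + 727.30 + 752.00 - 694.15 = -248.91
Services: -818.58 + 165.88 - 205.49 + 797.62 = -60.57
Trade balance = -248.91 + (-60.57) = -309.48
(Excluded from the trade balance — financial account: acquisition of a foreign subsidiary by a resident firm (outward FDI) 389.28, foreign purchases of equities on the domestic stock exchange 359.81, borrowing by resident firms from foreign banks 584.47, purchases of foreign government bonds by domestic residents 402.77; capital account: capital transfers received from emigrants 73.29, sale of embassy land to a foreign government 48.16; secondary income: official foreign aid grants received (current) 64.34, contributions paid to international organisations 39.70; primary income: interest paid on external government debt 330.93, compensation earned by residents employed abroad 143.83, dividends paid to foreign shareholders of resident firms 369.96, interest received on holdings of foreign bonds 180.04.)

-309.48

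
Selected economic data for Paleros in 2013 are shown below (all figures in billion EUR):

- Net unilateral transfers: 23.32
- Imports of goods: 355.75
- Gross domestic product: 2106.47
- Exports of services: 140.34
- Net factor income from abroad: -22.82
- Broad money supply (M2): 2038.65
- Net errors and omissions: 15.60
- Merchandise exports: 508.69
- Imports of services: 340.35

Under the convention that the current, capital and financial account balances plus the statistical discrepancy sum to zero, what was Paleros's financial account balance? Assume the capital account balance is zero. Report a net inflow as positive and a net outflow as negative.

30.97

Goods balance = 508.69 - 355.75 = 152.94
Services balance = 140.34 - 340.35 = -200.01
Trade balance (goods + services) = 152.94 + (-200.01) = -47.07
Net primary income = -22.82
Net secondary income = 23.32
Current account = -47.07 + (-22.82) + 23.32 = -46.57
Financial account = -(-46.57 + 15.60) = 30.97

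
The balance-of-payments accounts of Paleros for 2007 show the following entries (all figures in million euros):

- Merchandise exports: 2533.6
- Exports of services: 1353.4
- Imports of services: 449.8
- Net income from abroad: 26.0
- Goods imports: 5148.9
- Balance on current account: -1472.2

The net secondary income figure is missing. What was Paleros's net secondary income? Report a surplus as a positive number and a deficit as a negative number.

Current account = goods balance + services balance + net primary income + net secondary income
Sum of the known components = -1685.7
Net secondary income = CA - (known components) = -1472.2 - (-1685.7) = 213.5

213.5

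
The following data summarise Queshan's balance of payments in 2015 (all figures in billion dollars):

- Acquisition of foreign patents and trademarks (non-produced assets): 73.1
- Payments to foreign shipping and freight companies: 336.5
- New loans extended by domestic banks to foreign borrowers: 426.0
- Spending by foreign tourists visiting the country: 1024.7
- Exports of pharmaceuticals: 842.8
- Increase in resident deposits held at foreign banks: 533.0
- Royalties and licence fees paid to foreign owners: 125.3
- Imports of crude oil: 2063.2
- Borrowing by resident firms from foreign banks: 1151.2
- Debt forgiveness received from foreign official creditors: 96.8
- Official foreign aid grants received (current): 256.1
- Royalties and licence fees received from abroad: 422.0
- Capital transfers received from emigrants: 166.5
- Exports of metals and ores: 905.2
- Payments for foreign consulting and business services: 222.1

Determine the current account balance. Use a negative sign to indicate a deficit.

Goods: 905.2 - 2063.2 + 842.8 = -315.2
Services: 422.0 - 222.1 + 1024.7 - 125.3 - 336.5 = 762.8
Secondary income: 256.1
Current account = (-315.2) + 762.8 + 256.1 = 703.7
(Excluded from the current account — capital account: acquisition of foreign patents and trademarks (non-produced assets) 73.1, debt forgiveness received from foreign official creditors 96.8, capital transfers received from emigrants 166.5; financial account: new loans extended by domestic banks to foreign borrowers 426.0, increase in resident deposits held at foreign banks 533.0, borrowing by resident firms from foreign banks 1151.2.)

703.7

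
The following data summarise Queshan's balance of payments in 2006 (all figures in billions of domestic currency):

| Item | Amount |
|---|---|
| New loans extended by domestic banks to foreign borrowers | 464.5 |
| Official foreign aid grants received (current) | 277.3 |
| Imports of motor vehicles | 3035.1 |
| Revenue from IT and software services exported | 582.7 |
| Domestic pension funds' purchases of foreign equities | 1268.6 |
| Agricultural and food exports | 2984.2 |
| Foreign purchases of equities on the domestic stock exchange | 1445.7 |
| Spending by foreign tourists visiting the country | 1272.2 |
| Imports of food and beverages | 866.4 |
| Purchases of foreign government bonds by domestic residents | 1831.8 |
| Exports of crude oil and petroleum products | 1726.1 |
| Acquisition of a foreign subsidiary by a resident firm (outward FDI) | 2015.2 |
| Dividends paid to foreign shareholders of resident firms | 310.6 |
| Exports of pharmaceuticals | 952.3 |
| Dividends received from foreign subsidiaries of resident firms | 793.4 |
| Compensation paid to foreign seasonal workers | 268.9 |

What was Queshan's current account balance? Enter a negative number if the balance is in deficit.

4107.2

Goods: 952.3 + 1726.1 + 2984.2 - 3035.1 - 866.4 = 1761.1
Services: 1272.2 + 582.7 = 1854.9
Primary income: -310.6 - 268.9 + 793.4 = 213.9
Secondary income: 277.3
Current account = 1761.1 + 1854.9 + 213.9 + 277.3 = 4107.2
(Excluded from the current account — financial account: new loans extended by domestic banks to foreign borrowers 464.5, domestic pension funds' purchases of foreign equities 1268.6, foreign purchases of equities on the domestic stock exchange 1445.7, purchases of foreign government bonds by domestic residents 1831.8, acquisition of a foreign subsidiary by a resident firm (outward FDI) 2015.2.)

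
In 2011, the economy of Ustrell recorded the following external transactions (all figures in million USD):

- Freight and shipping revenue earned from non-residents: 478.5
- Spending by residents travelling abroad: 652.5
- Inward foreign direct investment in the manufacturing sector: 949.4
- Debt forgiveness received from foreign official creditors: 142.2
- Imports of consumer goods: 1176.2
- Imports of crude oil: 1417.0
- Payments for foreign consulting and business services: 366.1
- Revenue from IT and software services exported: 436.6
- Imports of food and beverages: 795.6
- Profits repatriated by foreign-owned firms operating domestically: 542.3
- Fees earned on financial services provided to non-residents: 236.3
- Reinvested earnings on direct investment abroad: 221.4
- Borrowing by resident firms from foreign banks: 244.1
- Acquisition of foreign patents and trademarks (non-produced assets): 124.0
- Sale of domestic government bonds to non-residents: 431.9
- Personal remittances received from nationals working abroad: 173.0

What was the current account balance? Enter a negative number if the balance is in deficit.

-3403.9

Goods: -795.6 - 1176.2 - 1417.0 = -3388.8
Services: -366.1 - 652.5 + 478.5 + 236.3 + 436.6 = 132.8
Primary income: -542.3 + 221.4 = -320.9
Secondary income: 173.0
Current account = (-3388.8) + 132.8 + (-320.9) + 173.0 = -3403.9
(Excluded from the current account — financial account: inward foreign direct investment in the manufacturing sector 949.4, borrowing by resident firms from foreign banks 244.1, sale of domestic government bonds to non-residents 431.9; capital account: debt forgiveness received from foreign official creditors 142.2, acquisition of foreign patents and trademarks (non-produced assets) 124.0.)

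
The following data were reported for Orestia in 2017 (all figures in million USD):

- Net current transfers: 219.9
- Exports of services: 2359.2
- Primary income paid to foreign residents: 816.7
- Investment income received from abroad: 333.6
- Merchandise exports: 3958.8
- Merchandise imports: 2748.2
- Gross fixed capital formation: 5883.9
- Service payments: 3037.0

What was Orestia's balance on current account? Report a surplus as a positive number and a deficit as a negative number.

269.6

Goods balance = 3958.8 - 2748.2 = 1210.6
Services balance = 2359.2 - 3037.0 = -677.8
Trade balance (goods + services) = 1210.6 + (-677.8) = 532.8
Net primary income = 333.6 - 816.7 = -483.1
Net secondary income = 219.9
Current account = 532.8 + (-483.1) + 219.9 = 269.6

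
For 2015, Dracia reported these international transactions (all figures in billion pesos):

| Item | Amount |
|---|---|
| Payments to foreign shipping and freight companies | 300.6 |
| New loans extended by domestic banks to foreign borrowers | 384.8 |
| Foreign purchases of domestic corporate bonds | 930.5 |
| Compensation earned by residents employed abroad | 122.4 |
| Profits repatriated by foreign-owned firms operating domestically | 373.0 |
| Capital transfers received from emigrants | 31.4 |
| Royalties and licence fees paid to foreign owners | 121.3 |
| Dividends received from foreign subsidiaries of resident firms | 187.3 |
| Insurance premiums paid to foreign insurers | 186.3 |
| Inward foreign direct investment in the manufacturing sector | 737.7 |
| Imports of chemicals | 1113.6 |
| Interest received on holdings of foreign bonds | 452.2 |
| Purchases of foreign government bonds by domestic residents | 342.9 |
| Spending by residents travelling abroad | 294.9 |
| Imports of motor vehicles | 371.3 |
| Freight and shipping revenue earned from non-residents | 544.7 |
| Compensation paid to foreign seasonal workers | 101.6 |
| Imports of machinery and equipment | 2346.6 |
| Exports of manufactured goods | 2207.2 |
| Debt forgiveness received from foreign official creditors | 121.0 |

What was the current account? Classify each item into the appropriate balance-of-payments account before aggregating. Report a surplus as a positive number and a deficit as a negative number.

Goods: -371.3 - 1113.6 - 2346.6 + 2207.2 = -1624.3
Services: -294.9 - 300.6 + 544.7 - 121.3 - 186.3 = -358.4
Primary income: 122.4 - 101.6 + 187.3 - 373.0 + 452.2 = 287.3
Current account = (-1624.3) + (-358.4) + 287.3 = -1695.4
(Excluded from the current account — financial account: new loans extended by domestic banks to foreign borrowers 384.8, foreign purchases of domestic corporate bonds 930.5, inward foreign direct investment in the manufacturing sector 737.7, purchases of foreign government bonds by domestic residents 342.9; capital account: capital transfers received from emigrants 31.4, debt forgiveness received from foreign official creditors 121.0.)

-1695.4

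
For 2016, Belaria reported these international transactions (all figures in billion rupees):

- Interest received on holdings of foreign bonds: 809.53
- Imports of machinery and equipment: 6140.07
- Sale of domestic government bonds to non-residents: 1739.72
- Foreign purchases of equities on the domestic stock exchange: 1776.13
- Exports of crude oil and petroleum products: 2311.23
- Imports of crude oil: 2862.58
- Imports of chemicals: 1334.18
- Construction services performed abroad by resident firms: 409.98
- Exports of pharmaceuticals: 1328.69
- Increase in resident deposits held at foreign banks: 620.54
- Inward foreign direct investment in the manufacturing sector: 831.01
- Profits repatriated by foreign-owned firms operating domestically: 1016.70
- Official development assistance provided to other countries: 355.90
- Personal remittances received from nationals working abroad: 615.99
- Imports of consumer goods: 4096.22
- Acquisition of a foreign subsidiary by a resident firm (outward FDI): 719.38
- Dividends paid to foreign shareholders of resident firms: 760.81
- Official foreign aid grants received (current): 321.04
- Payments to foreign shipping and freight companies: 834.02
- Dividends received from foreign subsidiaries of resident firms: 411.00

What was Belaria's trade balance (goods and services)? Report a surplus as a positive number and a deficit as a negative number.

Goods: 2311.23 - 2862.58 - 6140.07 + 1328.69 - 1334.18 - 4096.22 = -10793.13
Services: -834.02 + 409.98 = -424.04
Trade balance = -10793.13 + (-424.04) = -11217.17
(Excluded from the trade balance — primary income: interest received on holdings of foreign bonds 809.53, profits repatriated by foreign-owned firms operating domestically 1016.70, dividends paid to foreign shareholders of resident firms 760.81, dividends received from foreign subsidiaries of resident firms 411.00; financial account: sale of domestic government bonds to non-residents 1739.72, foreign purchases of equities on the domestic stock exchange 1776.13, increase in resident deposits held at foreign banks 620.54, inward foreign direct investment in the manufacturing sector 831.01, acquisition of a foreign subsidiary by a resident firm (outward FDI) 719.38; secondary income: official development assistance provided to other countries 355.90, personal remittances received from nationals working abroad 615.99, official foreign aid grants received (current) 321.04.)

-11217.17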